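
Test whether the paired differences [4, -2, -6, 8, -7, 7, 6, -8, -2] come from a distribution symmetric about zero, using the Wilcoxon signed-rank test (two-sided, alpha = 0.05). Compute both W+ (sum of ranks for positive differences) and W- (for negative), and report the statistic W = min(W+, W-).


Step 1: Drop any zero differences (none here) and take |d_i|.
|d| = [4, 2, 6, 8, 7, 7, 6, 8, 2]
Step 2: Midrank |d_i| (ties get averaged ranks).
ranks: |4|->3, |2|->1.5, |6|->4.5, |8|->8.5, |7|->6.5, |7|->6.5, |6|->4.5, |8|->8.5, |2|->1.5
Step 3: Attach original signs; sum ranks with positive sign and with negative sign.
W+ = 3 + 8.5 + 6.5 + 4.5 = 22.5
W- = 1.5 + 4.5 + 6.5 + 8.5 + 1.5 = 22.5
(Check: W+ + W- = 45 should equal n(n+1)/2 = 45.)
Step 4: Test statistic W = min(W+, W-) = 22.5.
Step 5: Ties in |d|, so use the tie-corrected normal approximation.
        E[W] = n(n+1)/4 = 9*10/4 = 22.5.
        Tie groups: |d|=2 (t=2), |d|=6 (t=2), |d|=7 (t=2), |d|=8 (t=2); sum(t^3 - t) = 24.
        Var[W] = n(n+1)(2n+1)/24 - sum(t^3-t)/48 = 1710/24 - 24/48 = 70.75.
        z = (W - E[W]) / sqrt(Var[W]) = (22.5 - 22.5) / 8.4113 = 0.0000.
        Two-sided p = 2*Phi(z) = 1.000000.
Step 6: alpha = 0.05. fail to reject H0.

W+ = 22.5, W- = 22.5, W = min = 22.5, p = 1.000000, fail to reject H0.


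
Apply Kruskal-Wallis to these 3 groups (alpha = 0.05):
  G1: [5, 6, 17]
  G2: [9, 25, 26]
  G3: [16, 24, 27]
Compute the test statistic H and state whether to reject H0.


Step 1: Combine all N = 9 observations and assign midranks.
sorted (value, group, rank): (5,G1,1), (6,G1,2), (9,G2,3), (16,G3,4), (17,G1,5), (24,G3,6), (25,G2,7), (26,G2,8), (27,G3,9)
Step 2: Sum ranks within each group.
R_1 = 8 (n_1 = 3)
R_2 = 18 (n_2 = 3)
R_3 = 19 (n_3 = 3)
Step 3: H = 12/(N(N+1)) * sum(R_i^2/n_i) - 3(N+1)
     = 12/(9*10) * (8^2/3 + 18^2/3 + 19^2/3) - 3*10
     = 0.133333 * 249.667 - 30
     = 3.288889.
Step 4: No ties, so H is used without correction.
Step 5: Under H0, H ~ chi^2(2); p-value = 0.193120.
Step 6: alpha = 0.05. fail to reject H0.

H = 3.2889, df = 2, p = 0.193120, fail to reject H0.


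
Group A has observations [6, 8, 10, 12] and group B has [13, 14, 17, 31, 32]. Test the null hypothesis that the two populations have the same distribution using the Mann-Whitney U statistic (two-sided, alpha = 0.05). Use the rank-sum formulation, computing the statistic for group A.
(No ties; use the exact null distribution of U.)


Step 1: Combine and sort all 9 observations; assign midranks.
sorted (value, group): (6,X), (8,X), (10,X), (12,X), (13,Y), (14,Y), (17,Y), (31,Y), (32,Y)
ranks: 6->1, 8->2, 10->3, 12->4, 13->5, 14->6, 17->7, 31->8, 32->9
Step 2: Rank sum for X: R1 = 1 + 2 + 3 + 4 = 10.
Step 3: U_X = R1 - n1(n1+1)/2 = 10 - 4*5/2 = 10 - 10 = 0.
       U_Y = n1*n2 - U_X = 20 - 0 = 20.
Step 4: No ties, so the exact null distribution of U (based on enumerating the C(9,4) = 126 equally likely rank assignments) gives the two-sided p-value.
Step 5: p-value = 0.015873; compare to alpha = 0.05. reject H0.

U_X = 0, p = 0.015873, reject H0 at alpha = 0.05.


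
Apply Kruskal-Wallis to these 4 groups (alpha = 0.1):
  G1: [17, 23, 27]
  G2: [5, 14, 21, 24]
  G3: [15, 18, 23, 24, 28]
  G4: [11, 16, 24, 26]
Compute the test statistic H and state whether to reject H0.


Step 1: Combine all N = 16 observations and assign midranks.
sorted (value, group, rank): (5,G2,1), (11,G4,2), (14,G2,3), (15,G3,4), (16,G4,5), (17,G1,6), (18,G3,7), (21,G2,8), (23,G1,9.5), (23,G3,9.5), (24,G2,12), (24,G3,12), (24,G4,12), (26,G4,14), (27,G1,15), (28,G3,16)
Step 2: Sum ranks within each group.
R_1 = 30.5 (n_1 = 3)
R_2 = 24 (n_2 = 4)
R_3 = 48.5 (n_3 = 5)
R_4 = 33 (n_4 = 4)
Step 3: H = 12/(N(N+1)) * sum(R_i^2/n_i) - 3(N+1)
     = 12/(16*17) * (30.5^2/3 + 24^2/4 + 48.5^2/5 + 33^2/4) - 3*17
     = 0.044118 * 1196.78 - 51
     = 1.799265.
Step 4: Ties present; correction factor C = 1 - 30/(16^3 - 16) = 0.992647. Corrected H = 1.799265 / 0.992647 = 1.812593.
Step 5: Under H0, H ~ chi^2(3); p-value = 0.612198.
Step 6: alpha = 0.1. fail to reject H0.

H = 1.8126, df = 3, p = 0.612198, fail to reject H0.


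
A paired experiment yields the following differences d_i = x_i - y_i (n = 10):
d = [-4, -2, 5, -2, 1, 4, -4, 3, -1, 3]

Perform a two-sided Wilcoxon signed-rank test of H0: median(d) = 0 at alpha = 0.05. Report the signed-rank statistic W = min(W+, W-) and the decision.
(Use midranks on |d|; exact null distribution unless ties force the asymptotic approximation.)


Step 1: Drop any zero differences (none here) and take |d_i|.
|d| = [4, 2, 5, 2, 1, 4, 4, 3, 1, 3]
Step 2: Midrank |d_i| (ties get averaged ranks).
ranks: |4|->8, |2|->3.5, |5|->10, |2|->3.5, |1|->1.5, |4|->8, |4|->8, |3|->5.5, |1|->1.5, |3|->5.5
Step 3: Attach original signs; sum ranks with positive sign and with negative sign.
W+ = 10 + 1.5 + 8 + 5.5 + 5.5 = 30.5
W- = 8 + 3.5 + 3.5 + 8 + 1.5 = 24.5
(Check: W+ + W- = 55 should equal n(n+1)/2 = 55.)
Step 4: Test statistic W = min(W+, W-) = 24.5.
Step 5: Ties in |d|, so use the tie-corrected normal approximation.
        E[W] = n(n+1)/4 = 10*11/4 = 27.5.
        Tie groups: |d|=1 (t=2), |d|=2 (t=2), |d|=3 (t=2), |d|=4 (t=3); sum(t^3 - t) = 42.
        Var[W] = n(n+1)(2n+1)/24 - sum(t^3-t)/48 = 2310/24 - 42/48 = 95.375.
        z = (W - E[W]) / sqrt(Var[W]) = (24.5 - 27.5) / 9.7660 = -0.3072.
        Two-sided p = 2*Phi(z) = 0.758700.
Step 6: alpha = 0.05. fail to reject H0.

W+ = 30.5, W- = 24.5, W = min = 24.5, p = 0.758700, fail to reject H0.


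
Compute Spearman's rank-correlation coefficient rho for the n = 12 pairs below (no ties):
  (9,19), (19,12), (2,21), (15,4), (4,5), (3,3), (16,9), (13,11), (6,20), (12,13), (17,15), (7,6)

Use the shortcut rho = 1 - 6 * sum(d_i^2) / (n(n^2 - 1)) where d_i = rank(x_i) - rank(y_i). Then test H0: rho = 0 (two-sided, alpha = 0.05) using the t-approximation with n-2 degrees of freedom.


Step 1: Rank x and y separately (midranks; no ties here).
rank(x): 9->6, 19->12, 2->1, 15->9, 4->3, 3->2, 16->10, 13->8, 6->4, 12->7, 17->11, 7->5
rank(y): 19->10, 12->7, 21->12, 4->2, 5->3, 3->1, 9->5, 11->6, 20->11, 13->8, 15->9, 6->4
Step 2: d_i = R_x(i) - R_y(i); compute d_i^2.
  (6-10)^2=16, (12-7)^2=25, (1-12)^2=121, (9-2)^2=49, (3-3)^2=0, (2-1)^2=1, (10-5)^2=25, (8-6)^2=4, (4-11)^2=49, (7-8)^2=1, (11-9)^2=4, (5-4)^2=1
sum(d^2) = 296.
Step 3: rho = 1 - 6*296 / (12*(12^2 - 1)) = 1 - 1776/1716 = -0.034965.
Step 4: Under H0, t = rho * sqrt((n-2)/(1-rho^2)) = -0.1106 ~ t(10).
Step 5: Two-sided p-value from the t-distribution with 10 df = 0.914093.
Step 6: alpha = 0.05. fail to reject H0.

rho = -0.0350, p = 0.914093, fail to reject H0 at alpha = 0.05.


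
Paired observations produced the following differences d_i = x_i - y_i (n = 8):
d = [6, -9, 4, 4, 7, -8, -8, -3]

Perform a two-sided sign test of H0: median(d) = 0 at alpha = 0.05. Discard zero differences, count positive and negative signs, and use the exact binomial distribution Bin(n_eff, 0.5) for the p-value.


Step 1: Discard zero differences. Original n = 8; n_eff = number of nonzero differences = 8.
Nonzero differences (with sign): +6, -9, +4, +4, +7, -8, -8, -3
Step 2: Count signs: positive = 4, negative = 4.
Step 3: Under H0: P(positive) = 0.5, so the number of positives S ~ Bin(8, 0.5).
Step 4: Two-sided exact p-value = sum of Bin(8,0.5) probabilities at or below the observed probability = 1.000000.
Step 5: alpha = 0.05. fail to reject H0.

n_eff = 8, pos = 4, neg = 4, p = 1.000000, fail to reject H0.


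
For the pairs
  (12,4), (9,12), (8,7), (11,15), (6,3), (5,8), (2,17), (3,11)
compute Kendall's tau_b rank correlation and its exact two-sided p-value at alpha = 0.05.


Step 1: Enumerate the 28 unordered pairs (i,j) with i<j and classify each by sign(x_j-x_i) * sign(y_j-y_i).
  (1,2):dx=-3,dy=+8->D; (1,3):dx=-4,dy=+3->D; (1,4):dx=-1,dy=+11->D; (1,5):dx=-6,dy=-1->C
  (1,6):dx=-7,dy=+4->D; (1,7):dx=-10,dy=+13->D; (1,8):dx=-9,dy=+7->D; (2,3):dx=-1,dy=-5->C
  (2,4):dx=+2,dy=+3->C; (2,5):dx=-3,dy=-9->C; (2,6):dx=-4,dy=-4->C; (2,7):dx=-7,dy=+5->D
  (2,8):dx=-6,dy=-1->C; (3,4):dx=+3,dy=+8->C; (3,5):dx=-2,dy=-4->C; (3,6):dx=-3,dy=+1->D
  (3,7):dx=-6,dy=+10->D; (3,8):dx=-5,dy=+4->D; (4,5):dx=-5,dy=-12->C; (4,6):dx=-6,dy=-7->C
  (4,7):dx=-9,dy=+2->D; (4,8):dx=-8,dy=-4->C; (5,6):dx=-1,dy=+5->D; (5,7):dx=-4,dy=+14->D
  (5,8):dx=-3,dy=+8->D; (6,7):dx=-3,dy=+9->D; (6,8):dx=-2,dy=+3->D; (7,8):dx=+1,dy=-6->D
Step 2: C = 11, D = 17, total pairs = 28.
Step 3: tau = (C - D)/(n(n-1)/2) = (11 - 17)/28 = -0.214286.
Step 4: Exact two-sided p-value (enumerate n! = 40320 permutations of y under H0): p = 0.548413.
Step 5: alpha = 0.05. fail to reject H0.

tau_b = -0.2143 (C=11, D=17), p = 0.548413, fail to reject H0.


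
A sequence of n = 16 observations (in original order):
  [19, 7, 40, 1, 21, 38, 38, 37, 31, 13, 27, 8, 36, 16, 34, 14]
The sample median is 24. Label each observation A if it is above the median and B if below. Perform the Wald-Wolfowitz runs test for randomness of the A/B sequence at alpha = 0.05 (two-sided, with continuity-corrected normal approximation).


Step 1: Compute median = 24; label A = above, B = below.
Labels in order: BBABBAAAABABABAB  (n_A = 8, n_B = 8)
Step 2: Count runs R = 11.
Step 3: Under H0 (random ordering), E[R] = 2*n_A*n_B/(n_A+n_B) + 1 = 2*8*8/16 + 1 = 9.0000.
        Var[R] = 2*n_A*n_B*(2*n_A*n_B - n_A - n_B) / ((n_A+n_B)^2 * (n_A+n_B-1)) = 14336/3840 = 3.7333.
        SD[R] = 1.9322.
Step 4: Continuity-corrected z = (R - 0.5 - E[R]) / SD[R] = (11 - 0.5 - 9.0000) / 1.9322 = 0.7763.
Step 5: Two-sided p-value via normal approximation = 2*(1 - Phi(|z|)) = 0.437558.
Step 6: alpha = 0.05. fail to reject H0.

R = 11, z = 0.7763, p = 0.437558, fail to reject H0.


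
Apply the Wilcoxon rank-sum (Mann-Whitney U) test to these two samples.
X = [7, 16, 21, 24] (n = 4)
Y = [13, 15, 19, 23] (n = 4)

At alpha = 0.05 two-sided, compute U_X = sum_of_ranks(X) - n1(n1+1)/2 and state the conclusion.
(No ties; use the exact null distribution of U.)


Step 1: Combine and sort all 8 observations; assign midranks.
sorted (value, group): (7,X), (13,Y), (15,Y), (16,X), (19,Y), (21,X), (23,Y), (24,X)
ranks: 7->1, 13->2, 15->3, 16->4, 19->5, 21->6, 23->7, 24->8
Step 2: Rank sum for X: R1 = 1 + 4 + 6 + 8 = 19.
Step 3: U_X = R1 - n1(n1+1)/2 = 19 - 4*5/2 = 19 - 10 = 9.
       U_Y = n1*n2 - U_X = 16 - 9 = 7.
Step 4: No ties, so the exact null distribution of U (based on enumerating the C(8,4) = 70 equally likely rank assignments) gives the two-sided p-value.
Step 5: p-value = 0.885714; compare to alpha = 0.05. fail to reject H0.

U_X = 9, p = 0.885714, fail to reject H0 at alpha = 0.05.


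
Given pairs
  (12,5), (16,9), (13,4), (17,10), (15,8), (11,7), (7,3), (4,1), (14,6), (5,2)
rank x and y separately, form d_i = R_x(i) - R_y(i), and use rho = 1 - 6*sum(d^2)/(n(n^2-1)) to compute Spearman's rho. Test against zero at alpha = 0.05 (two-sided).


Step 1: Rank x and y separately (midranks; no ties here).
rank(x): 12->5, 16->9, 13->6, 17->10, 15->8, 11->4, 7->3, 4->1, 14->7, 5->2
rank(y): 5->5, 9->9, 4->4, 10->10, 8->8, 7->7, 3->3, 1->1, 6->6, 2->2
Step 2: d_i = R_x(i) - R_y(i); compute d_i^2.
  (5-5)^2=0, (9-9)^2=0, (6-4)^2=4, (10-10)^2=0, (8-8)^2=0, (4-7)^2=9, (3-3)^2=0, (1-1)^2=0, (7-6)^2=1, (2-2)^2=0
sum(d^2) = 14.
Step 3: rho = 1 - 6*14 / (10*(10^2 - 1)) = 1 - 84/990 = 0.915152.
Step 4: Under H0, t = rho * sqrt((n-2)/(1-rho^2)) = 6.4212 ~ t(8).
Step 5: Two-sided p-value from the t-distribution with 8 df = 0.000204.
Step 6: alpha = 0.05. reject H0.

rho = 0.9152, p = 0.000204, reject H0 at alpha = 0.05.


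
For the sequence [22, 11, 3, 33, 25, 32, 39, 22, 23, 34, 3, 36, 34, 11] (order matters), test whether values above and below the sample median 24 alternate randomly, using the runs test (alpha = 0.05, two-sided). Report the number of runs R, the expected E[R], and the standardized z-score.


Step 1: Compute median = 24; label A = above, B = below.
Labels in order: BBBAAAABBABAAB  (n_A = 7, n_B = 7)
Step 2: Count runs R = 7.
Step 3: Under H0 (random ordering), E[R] = 2*n_A*n_B/(n_A+n_B) + 1 = 2*7*7/14 + 1 = 8.0000.
        Var[R] = 2*n_A*n_B*(2*n_A*n_B - n_A - n_B) / ((n_A+n_B)^2 * (n_A+n_B-1)) = 8232/2548 = 3.2308.
        SD[R] = 1.7974.
Step 4: Continuity-corrected z = (R + 0.5 - E[R]) / SD[R] = (7 + 0.5 - 8.0000) / 1.7974 = -0.2782.
Step 5: Two-sided p-value via normal approximation = 2*(1 - Phi(|z|)) = 0.780879.
Step 6: alpha = 0.05. fail to reject H0.

R = 7, z = -0.2782, p = 0.780879, fail to reject H0.


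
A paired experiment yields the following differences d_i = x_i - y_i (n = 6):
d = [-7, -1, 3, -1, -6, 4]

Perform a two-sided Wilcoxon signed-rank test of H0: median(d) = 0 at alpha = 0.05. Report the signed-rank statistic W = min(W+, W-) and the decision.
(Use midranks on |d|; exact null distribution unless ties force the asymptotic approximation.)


Step 1: Drop any zero differences (none here) and take |d_i|.
|d| = [7, 1, 3, 1, 6, 4]
Step 2: Midrank |d_i| (ties get averaged ranks).
ranks: |7|->6, |1|->1.5, |3|->3, |1|->1.5, |6|->5, |4|->4
Step 3: Attach original signs; sum ranks with positive sign and with negative sign.
W+ = 3 + 4 = 7
W- = 6 + 1.5 + 1.5 + 5 = 14
(Check: W+ + W- = 21 should equal n(n+1)/2 = 21.)
Step 4: Test statistic W = min(W+, W-) = 7.
Step 5: Ties in |d|, so use the tie-corrected normal approximation.
        E[W] = n(n+1)/4 = 6*7/4 = 10.5.
        Tie groups: |d|=1 (t=2); sum(t^3 - t) = 6.
        Var[W] = n(n+1)(2n+1)/24 - sum(t^3-t)/48 = 546/24 - 6/48 = 22.625.
        z = (W - E[W]) / sqrt(Var[W]) = (7 - 10.5) / 4.7566 = -0.7358.
        Two-sided p = 2*Phi(z) = 0.461838.
Step 6: alpha = 0.05. fail to reject H0.

W+ = 7, W- = 14, W = min = 7, p = 0.461838, fail to reject H0.


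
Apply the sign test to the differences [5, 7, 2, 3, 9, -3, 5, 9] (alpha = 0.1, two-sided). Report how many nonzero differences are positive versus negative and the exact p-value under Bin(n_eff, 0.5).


Step 1: Discard zero differences. Original n = 8; n_eff = number of nonzero differences = 8.
Nonzero differences (with sign): +5, +7, +2, +3, +9, -3, +5, +9
Step 2: Count signs: positive = 7, negative = 1.
Step 3: Under H0: P(positive) = 0.5, so the number of positives S ~ Bin(8, 0.5).
Step 4: Two-sided exact p-value = sum of Bin(8,0.5) probabilities at or below the observed probability = 0.070312.
Step 5: alpha = 0.1. reject H0.

n_eff = 8, pos = 7, neg = 1, p = 0.070312, reject H0.


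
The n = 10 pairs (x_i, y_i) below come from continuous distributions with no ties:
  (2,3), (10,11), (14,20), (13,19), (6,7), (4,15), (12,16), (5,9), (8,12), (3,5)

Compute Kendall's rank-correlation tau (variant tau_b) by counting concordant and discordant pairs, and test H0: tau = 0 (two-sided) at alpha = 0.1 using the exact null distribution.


Step 1: Enumerate the 45 unordered pairs (i,j) with i<j and classify each by sign(x_j-x_i) * sign(y_j-y_i).
  (1,2):dx=+8,dy=+8->C; (1,3):dx=+12,dy=+17->C; (1,4):dx=+11,dy=+16->C; (1,5):dx=+4,dy=+4->C
  (1,6):dx=+2,dy=+12->C; (1,7):dx=+10,dy=+13->C; (1,8):dx=+3,dy=+6->C; (1,9):dx=+6,dy=+9->C
  (1,10):dx=+1,dy=+2->C; (2,3):dx=+4,dy=+9->C; (2,4):dx=+3,dy=+8->C; (2,5):dx=-4,dy=-4->C
  (2,6):dx=-6,dy=+4->D; (2,7):dx=+2,dy=+5->C; (2,8):dx=-5,dy=-2->C; (2,9):dx=-2,dy=+1->D
  (2,10):dx=-7,dy=-6->C; (3,4):dx=-1,dy=-1->C; (3,5):dx=-8,dy=-13->C; (3,6):dx=-10,dy=-5->C
  (3,7):dx=-2,dy=-4->C; (3,8):dx=-9,dy=-11->C; (3,9):dx=-6,dy=-8->C; (3,10):dx=-11,dy=-15->C
  (4,5):dx=-7,dy=-12->C; (4,6):dx=-9,dy=-4->C; (4,7):dx=-1,dy=-3->C; (4,8):dx=-8,dy=-10->C
  (4,9):dx=-5,dy=-7->C; (4,10):dx=-10,dy=-14->C; (5,6):dx=-2,dy=+8->D; (5,7):dx=+6,dy=+9->C
  (5,8):dx=-1,dy=+2->D; (5,9):dx=+2,dy=+5->C; (5,10):dx=-3,dy=-2->C; (6,7):dx=+8,dy=+1->C
  (6,8):dx=+1,dy=-6->D; (6,9):dx=+4,dy=-3->D; (6,10):dx=-1,dy=-10->C; (7,8):dx=-7,dy=-7->C
  (7,9):dx=-4,dy=-4->C; (7,10):dx=-9,dy=-11->C; (8,9):dx=+3,dy=+3->C; (8,10):dx=-2,dy=-4->C
  (9,10):dx=-5,dy=-7->C
Step 2: C = 39, D = 6, total pairs = 45.
Step 3: tau = (C - D)/(n(n-1)/2) = (39 - 6)/45 = 0.733333.
Step 4: Exact two-sided p-value (enumerate n! = 3628800 permutations of y under H0): p = 0.002213.
Step 5: alpha = 0.1. reject H0.

tau_b = 0.7333 (C=39, D=6), p = 0.002213, reject H0.


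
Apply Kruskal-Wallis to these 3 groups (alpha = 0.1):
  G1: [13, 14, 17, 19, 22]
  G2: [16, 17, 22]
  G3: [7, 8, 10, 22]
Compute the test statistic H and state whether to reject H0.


Step 1: Combine all N = 12 observations and assign midranks.
sorted (value, group, rank): (7,G3,1), (8,G3,2), (10,G3,3), (13,G1,4), (14,G1,5), (16,G2,6), (17,G1,7.5), (17,G2,7.5), (19,G1,9), (22,G1,11), (22,G2,11), (22,G3,11)
Step 2: Sum ranks within each group.
R_1 = 36.5 (n_1 = 5)
R_2 = 24.5 (n_2 = 3)
R_3 = 17 (n_3 = 4)
Step 3: H = 12/(N(N+1)) * sum(R_i^2/n_i) - 3(N+1)
     = 12/(12*13) * (36.5^2/5 + 24.5^2/3 + 17^2/4) - 3*13
     = 0.076923 * 538.783 - 39
     = 2.444872.
Step 4: Ties present; correction factor C = 1 - 30/(12^3 - 12) = 0.982517. Corrected H = 2.444872 / 0.982517 = 2.488375.
Step 5: Under H0, H ~ chi^2(2); p-value = 0.288175.
Step 6: alpha = 0.1. fail to reject H0.

H = 2.4884, df = 2, p = 0.288175, fail to reject H0.


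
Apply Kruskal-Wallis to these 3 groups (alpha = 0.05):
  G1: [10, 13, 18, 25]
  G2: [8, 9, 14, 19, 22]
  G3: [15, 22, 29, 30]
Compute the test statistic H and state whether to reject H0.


Step 1: Combine all N = 13 observations and assign midranks.
sorted (value, group, rank): (8,G2,1), (9,G2,2), (10,G1,3), (13,G1,4), (14,G2,5), (15,G3,6), (18,G1,7), (19,G2,8), (22,G2,9.5), (22,G3,9.5), (25,G1,11), (29,G3,12), (30,G3,13)
Step 2: Sum ranks within each group.
R_1 = 25 (n_1 = 4)
R_2 = 25.5 (n_2 = 5)
R_3 = 40.5 (n_3 = 4)
Step 3: H = 12/(N(N+1)) * sum(R_i^2/n_i) - 3(N+1)
     = 12/(13*14) * (25^2/4 + 25.5^2/5 + 40.5^2/4) - 3*14
     = 0.065934 * 696.362 - 42
     = 3.914011.
Step 4: Ties present; correction factor C = 1 - 6/(13^3 - 13) = 0.997253. Corrected H = 3.914011 / 0.997253 = 3.924793.
Step 5: Under H0, H ~ chi^2(2); p-value = 0.140521.
Step 6: alpha = 0.05. fail to reject H0.

H = 3.9248, df = 2, p = 0.140521, fail to reject H0.


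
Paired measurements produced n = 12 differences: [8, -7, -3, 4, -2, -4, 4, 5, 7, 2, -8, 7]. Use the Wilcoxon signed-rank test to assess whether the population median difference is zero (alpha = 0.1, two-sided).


Step 1: Drop any zero differences (none here) and take |d_i|.
|d| = [8, 7, 3, 4, 2, 4, 4, 5, 7, 2, 8, 7]
Step 2: Midrank |d_i| (ties get averaged ranks).
ranks: |8|->11.5, |7|->9, |3|->3, |4|->5, |2|->1.5, |4|->5, |4|->5, |5|->7, |7|->9, |2|->1.5, |8|->11.5, |7|->9
Step 3: Attach original signs; sum ranks with positive sign and with negative sign.
W+ = 11.5 + 5 + 5 + 7 + 9 + 1.5 + 9 = 48
W- = 9 + 3 + 1.5 + 5 + 11.5 = 30
(Check: W+ + W- = 78 should equal n(n+1)/2 = 78.)
Step 4: Test statistic W = min(W+, W-) = 30.
Step 5: Ties in |d|, so use the tie-corrected normal approximation.
        E[W] = n(n+1)/4 = 12*13/4 = 39.
        Tie groups: |d|=2 (t=2), |d|=4 (t=3), |d|=7 (t=3), |d|=8 (t=2); sum(t^3 - t) = 60.
        Var[W] = n(n+1)(2n+1)/24 - sum(t^3-t)/48 = 3900/24 - 60/48 = 161.25.
        z = (W - E[W]) / sqrt(Var[W]) = (30 - 39) / 12.6984 = -0.7087.
        Two-sided p = 2*Phi(z) = 0.478480.
Step 6: alpha = 0.1. fail to reject H0.

W+ = 48, W- = 30, W = min = 30, p = 0.478480, fail to reject H0.


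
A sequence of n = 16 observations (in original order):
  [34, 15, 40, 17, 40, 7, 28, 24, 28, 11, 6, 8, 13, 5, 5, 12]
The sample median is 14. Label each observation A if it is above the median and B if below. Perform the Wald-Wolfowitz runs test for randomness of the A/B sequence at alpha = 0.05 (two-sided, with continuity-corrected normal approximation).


Step 1: Compute median = 14; label A = above, B = below.
Labels in order: AAAAABAAABBBBBBB  (n_A = 8, n_B = 8)
Step 2: Count runs R = 4.
Step 3: Under H0 (random ordering), E[R] = 2*n_A*n_B/(n_A+n_B) + 1 = 2*8*8/16 + 1 = 9.0000.
        Var[R] = 2*n_A*n_B*(2*n_A*n_B - n_A - n_B) / ((n_A+n_B)^2 * (n_A+n_B-1)) = 14336/3840 = 3.7333.
        SD[R] = 1.9322.
Step 4: Continuity-corrected z = (R + 0.5 - E[R]) / SD[R] = (4 + 0.5 - 9.0000) / 1.9322 = -2.3290.
Step 5: Two-sided p-value via normal approximation = 2*(1 - Phi(|z|)) = 0.019861.
Step 6: alpha = 0.05. reject H0.

R = 4, z = -2.3290, p = 0.019861, reject H0.


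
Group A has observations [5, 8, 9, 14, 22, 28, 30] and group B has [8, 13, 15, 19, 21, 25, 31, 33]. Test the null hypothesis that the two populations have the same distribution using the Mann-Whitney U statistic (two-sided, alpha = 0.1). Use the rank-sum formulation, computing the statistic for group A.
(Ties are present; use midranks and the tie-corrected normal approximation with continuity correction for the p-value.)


Step 1: Combine and sort all 15 observations; assign midranks.
sorted (value, group): (5,X), (8,X), (8,Y), (9,X), (13,Y), (14,X), (15,Y), (19,Y), (21,Y), (22,X), (25,Y), (28,X), (30,X), (31,Y), (33,Y)
ranks: 5->1, 8->2.5, 8->2.5, 9->4, 13->5, 14->6, 15->7, 19->8, 21->9, 22->10, 25->11, 28->12, 30->13, 31->14, 33->15
Step 2: Rank sum for X: R1 = 1 + 2.5 + 4 + 6 + 10 + 12 + 13 = 48.5.
Step 3: U_X = R1 - n1(n1+1)/2 = 48.5 - 7*8/2 = 48.5 - 28 = 20.5.
       U_Y = n1*n2 - U_X = 56 - 20.5 = 35.5.
Step 4: Ties are present, so use the tie-corrected normal approximation (with continuity correction) for the p-value.
Step 5: p-value = 0.417471; compare to alpha = 0.1. fail to reject H0.

U_X = 20.5, p = 0.417471, fail to reject H0 at alpha = 0.1.


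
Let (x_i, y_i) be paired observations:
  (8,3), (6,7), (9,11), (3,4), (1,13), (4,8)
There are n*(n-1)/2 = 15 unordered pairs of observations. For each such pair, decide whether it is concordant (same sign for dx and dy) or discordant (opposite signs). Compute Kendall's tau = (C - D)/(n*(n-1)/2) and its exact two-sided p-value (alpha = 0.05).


Step 1: Enumerate the 15 unordered pairs (i,j) with i<j and classify each by sign(x_j-x_i) * sign(y_j-y_i).
  (1,2):dx=-2,dy=+4->D; (1,3):dx=+1,dy=+8->C; (1,4):dx=-5,dy=+1->D; (1,5):dx=-7,dy=+10->D
  (1,6):dx=-4,dy=+5->D; (2,3):dx=+3,dy=+4->C; (2,4):dx=-3,dy=-3->C; (2,5):dx=-5,dy=+6->D
  (2,6):dx=-2,dy=+1->D; (3,4):dx=-6,dy=-7->C; (3,5):dx=-8,dy=+2->D; (3,6):dx=-5,dy=-3->C
  (4,5):dx=-2,dy=+9->D; (4,6):dx=+1,dy=+4->C; (5,6):dx=+3,dy=-5->D
Step 2: C = 6, D = 9, total pairs = 15.
Step 3: tau = (C - D)/(n(n-1)/2) = (6 - 9)/15 = -0.200000.
Step 4: Exact two-sided p-value (enumerate n! = 720 permutations of y under H0): p = 0.719444.
Step 5: alpha = 0.05. fail to reject H0.

tau_b = -0.2000 (C=6, D=9), p = 0.719444, fail to reject H0.


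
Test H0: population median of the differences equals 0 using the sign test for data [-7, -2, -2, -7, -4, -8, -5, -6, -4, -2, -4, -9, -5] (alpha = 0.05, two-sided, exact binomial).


Step 1: Discard zero differences. Original n = 13; n_eff = number of nonzero differences = 13.
Nonzero differences (with sign): -7, -2, -2, -7, -4, -8, -5, -6, -4, -2, -4, -9, -5
Step 2: Count signs: positive = 0, negative = 13.
Step 3: Under H0: P(positive) = 0.5, so the number of positives S ~ Bin(13, 0.5).
Step 4: Two-sided exact p-value = sum of Bin(13,0.5) probabilities at or below the observed probability = 0.000244.
Step 5: alpha = 0.05. reject H0.

n_eff = 13, pos = 0, neg = 13, p = 0.000244, reject H0.


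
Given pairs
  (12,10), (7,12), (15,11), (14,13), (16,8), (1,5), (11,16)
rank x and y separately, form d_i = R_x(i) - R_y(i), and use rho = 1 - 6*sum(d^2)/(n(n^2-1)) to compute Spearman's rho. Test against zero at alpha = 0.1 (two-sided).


Step 1: Rank x and y separately (midranks; no ties here).
rank(x): 12->4, 7->2, 15->6, 14->5, 16->7, 1->1, 11->3
rank(y): 10->3, 12->5, 11->4, 13->6, 8->2, 5->1, 16->7
Step 2: d_i = R_x(i) - R_y(i); compute d_i^2.
  (4-3)^2=1, (2-5)^2=9, (6-4)^2=4, (5-6)^2=1, (7-2)^2=25, (1-1)^2=0, (3-7)^2=16
sum(d^2) = 56.
Step 3: rho = 1 - 6*56 / (7*(7^2 - 1)) = 1 - 336/336 = 0.000000.
Step 4: Under H0, t = rho * sqrt((n-2)/(1-rho^2)) = 0.0000 ~ t(5).
Step 5: Two-sided p-value from the t-distribution with 5 df = 1.000000.
Step 6: alpha = 0.1. fail to reject H0.

rho = 0.0000, p = 1.000000, fail to reject H0 at alpha = 0.1.


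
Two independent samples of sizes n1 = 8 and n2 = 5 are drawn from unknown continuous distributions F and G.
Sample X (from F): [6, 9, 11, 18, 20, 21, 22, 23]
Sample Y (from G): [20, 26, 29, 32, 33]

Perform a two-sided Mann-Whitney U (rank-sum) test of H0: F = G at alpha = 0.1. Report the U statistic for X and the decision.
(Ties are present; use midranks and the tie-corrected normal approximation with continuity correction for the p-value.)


Step 1: Combine and sort all 13 observations; assign midranks.
sorted (value, group): (6,X), (9,X), (11,X), (18,X), (20,X), (20,Y), (21,X), (22,X), (23,X), (26,Y), (29,Y), (32,Y), (33,Y)
ranks: 6->1, 9->2, 11->3, 18->4, 20->5.5, 20->5.5, 21->7, 22->8, 23->9, 26->10, 29->11, 32->12, 33->13
Step 2: Rank sum for X: R1 = 1 + 2 + 3 + 4 + 5.5 + 7 + 8 + 9 = 39.5.
Step 3: U_X = R1 - n1(n1+1)/2 = 39.5 - 8*9/2 = 39.5 - 36 = 3.5.
       U_Y = n1*n2 - U_X = 40 - 3.5 = 36.5.
Step 4: Ties are present, so use the tie-corrected normal approximation (with continuity correction) for the p-value.
Step 5: p-value = 0.019007; compare to alpha = 0.1. reject H0.

U_X = 3.5, p = 0.019007, reject H0 at alpha = 0.1.


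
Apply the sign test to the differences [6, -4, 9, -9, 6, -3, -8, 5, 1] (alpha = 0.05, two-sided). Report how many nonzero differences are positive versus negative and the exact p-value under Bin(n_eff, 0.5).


Step 1: Discard zero differences. Original n = 9; n_eff = number of nonzero differences = 9.
Nonzero differences (with sign): +6, -4, +9, -9, +6, -3, -8, +5, +1
Step 2: Count signs: positive = 5, negative = 4.
Step 3: Under H0: P(positive) = 0.5, so the number of positives S ~ Bin(9, 0.5).
Step 4: Two-sided exact p-value = sum of Bin(9,0.5) probabilities at or below the observed probability = 1.000000.
Step 5: alpha = 0.05. fail to reject H0.

n_eff = 9, pos = 5, neg = 4, p = 1.000000, fail to reject H0.


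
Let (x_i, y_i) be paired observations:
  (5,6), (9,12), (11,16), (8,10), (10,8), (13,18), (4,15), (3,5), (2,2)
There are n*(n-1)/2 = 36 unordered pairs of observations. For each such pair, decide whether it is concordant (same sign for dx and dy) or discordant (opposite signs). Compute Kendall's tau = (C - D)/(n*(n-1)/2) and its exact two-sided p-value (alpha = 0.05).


Step 1: Enumerate the 36 unordered pairs (i,j) with i<j and classify each by sign(x_j-x_i) * sign(y_j-y_i).
  (1,2):dx=+4,dy=+6->C; (1,3):dx=+6,dy=+10->C; (1,4):dx=+3,dy=+4->C; (1,5):dx=+5,dy=+2->C
  (1,6):dx=+8,dy=+12->C; (1,7):dx=-1,dy=+9->D; (1,8):dx=-2,dy=-1->C; (1,9):dx=-3,dy=-4->C
  (2,3):dx=+2,dy=+4->C; (2,4):dx=-1,dy=-2->C; (2,5):dx=+1,dy=-4->D; (2,6):dx=+4,dy=+6->C
  (2,7):dx=-5,dy=+3->D; (2,8):dx=-6,dy=-7->C; (2,9):dx=-7,dy=-10->C; (3,4):dx=-3,dy=-6->C
  (3,5):dx=-1,dy=-8->C; (3,6):dx=+2,dy=+2->C; (3,7):dx=-7,dy=-1->C; (3,8):dx=-8,dy=-11->C
  (3,9):dx=-9,dy=-14->C; (4,5):dx=+2,dy=-2->D; (4,6):dx=+5,dy=+8->C; (4,7):dx=-4,dy=+5->D
  (4,8):dx=-5,dy=-5->C; (4,9):dx=-6,dy=-8->C; (5,6):dx=+3,dy=+10->C; (5,7):dx=-6,dy=+7->D
  (5,8):dx=-7,dy=-3->C; (5,9):dx=-8,dy=-6->C; (6,7):dx=-9,dy=-3->C; (6,8):dx=-10,dy=-13->C
  (6,9):dx=-11,dy=-16->C; (7,8):dx=-1,dy=-10->C; (7,9):dx=-2,dy=-13->C; (8,9):dx=-1,dy=-3->C
Step 2: C = 30, D = 6, total pairs = 36.
Step 3: tau = (C - D)/(n(n-1)/2) = (30 - 6)/36 = 0.666667.
Step 4: Exact two-sided p-value (enumerate n! = 362880 permutations of y under H0): p = 0.012665.
Step 5: alpha = 0.05. reject H0.

tau_b = 0.6667 (C=30, D=6), p = 0.012665, reject H0.


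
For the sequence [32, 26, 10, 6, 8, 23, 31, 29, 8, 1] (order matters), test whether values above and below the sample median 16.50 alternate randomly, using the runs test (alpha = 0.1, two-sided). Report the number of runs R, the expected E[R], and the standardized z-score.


Step 1: Compute median = 16.50; label A = above, B = below.
Labels in order: AABBBAAABB  (n_A = 5, n_B = 5)
Step 2: Count runs R = 4.
Step 3: Under H0 (random ordering), E[R] = 2*n_A*n_B/(n_A+n_B) + 1 = 2*5*5/10 + 1 = 6.0000.
        Var[R] = 2*n_A*n_B*(2*n_A*n_B - n_A - n_B) / ((n_A+n_B)^2 * (n_A+n_B-1)) = 2000/900 = 2.2222.
        SD[R] = 1.4907.
Step 4: Continuity-corrected z = (R + 0.5 - E[R]) / SD[R] = (4 + 0.5 - 6.0000) / 1.4907 = -1.0062.
Step 5: Two-sided p-value via normal approximation = 2*(1 - Phi(|z|)) = 0.314305.
Step 6: alpha = 0.1. fail to reject H0.

R = 4, z = -1.0062, p = 0.314305, fail to reject H0.


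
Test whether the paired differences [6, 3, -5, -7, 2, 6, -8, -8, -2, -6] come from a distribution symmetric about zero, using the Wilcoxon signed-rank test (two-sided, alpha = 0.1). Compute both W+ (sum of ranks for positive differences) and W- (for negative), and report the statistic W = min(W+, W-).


Step 1: Drop any zero differences (none here) and take |d_i|.
|d| = [6, 3, 5, 7, 2, 6, 8, 8, 2, 6]
Step 2: Midrank |d_i| (ties get averaged ranks).
ranks: |6|->6, |3|->3, |5|->4, |7|->8, |2|->1.5, |6|->6, |8|->9.5, |8|->9.5, |2|->1.5, |6|->6
Step 3: Attach original signs; sum ranks with positive sign and with negative sign.
W+ = 6 + 3 + 1.5 + 6 = 16.5
W- = 4 + 8 + 9.5 + 9.5 + 1.5 + 6 = 38.5
(Check: W+ + W- = 55 should equal n(n+1)/2 = 55.)
Step 4: Test statistic W = min(W+, W-) = 16.5.
Step 5: Ties in |d|, so use the tie-corrected normal approximation.
        E[W] = n(n+1)/4 = 10*11/4 = 27.5.
        Tie groups: |d|=2 (t=2), |d|=6 (t=3), |d|=8 (t=2); sum(t^3 - t) = 36.
        Var[W] = n(n+1)(2n+1)/24 - sum(t^3-t)/48 = 2310/24 - 36/48 = 95.5.
        z = (W - E[W]) / sqrt(Var[W]) = (16.5 - 27.5) / 9.7724 = -1.1256.
        Two-sided p = 2*Phi(z) = 0.260327.
Step 6: alpha = 0.1. fail to reject H0.

W+ = 16.5, W- = 38.5, W = min = 16.5, p = 0.260327, fail to reject H0.


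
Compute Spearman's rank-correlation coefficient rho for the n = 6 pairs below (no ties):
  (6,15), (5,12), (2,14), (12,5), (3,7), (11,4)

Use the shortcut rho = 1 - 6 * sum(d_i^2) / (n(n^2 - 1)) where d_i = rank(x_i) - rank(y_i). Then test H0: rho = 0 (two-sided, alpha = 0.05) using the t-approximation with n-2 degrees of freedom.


Step 1: Rank x and y separately (midranks; no ties here).
rank(x): 6->4, 5->3, 2->1, 12->6, 3->2, 11->5
rank(y): 15->6, 12->4, 14->5, 5->2, 7->3, 4->1
Step 2: d_i = R_x(i) - R_y(i); compute d_i^2.
  (4-6)^2=4, (3-4)^2=1, (1-5)^2=16, (6-2)^2=16, (2-3)^2=1, (5-1)^2=16
sum(d^2) = 54.
Step 3: rho = 1 - 6*54 / (6*(6^2 - 1)) = 1 - 324/210 = -0.542857.
Step 4: Under H0, t = rho * sqrt((n-2)/(1-rho^2)) = -1.2928 ~ t(4).
Step 5: Two-sided p-value from the t-distribution with 4 df = 0.265703.
Step 6: alpha = 0.05. fail to reject H0.

rho = -0.5429, p = 0.265703, fail to reject H0 at alpha = 0.05.


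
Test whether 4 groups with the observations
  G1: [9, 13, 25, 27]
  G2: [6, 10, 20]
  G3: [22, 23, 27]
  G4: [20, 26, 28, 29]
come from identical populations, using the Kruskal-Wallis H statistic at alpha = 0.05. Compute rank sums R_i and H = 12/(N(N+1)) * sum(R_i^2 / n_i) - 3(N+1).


Step 1: Combine all N = 14 observations and assign midranks.
sorted (value, group, rank): (6,G2,1), (9,G1,2), (10,G2,3), (13,G1,4), (20,G2,5.5), (20,G4,5.5), (22,G3,7), (23,G3,8), (25,G1,9), (26,G4,10), (27,G1,11.5), (27,G3,11.5), (28,G4,13), (29,G4,14)
Step 2: Sum ranks within each group.
R_1 = 26.5 (n_1 = 4)
R_2 = 9.5 (n_2 = 3)
R_3 = 26.5 (n_3 = 3)
R_4 = 42.5 (n_4 = 4)
Step 3: H = 12/(N(N+1)) * sum(R_i^2/n_i) - 3(N+1)
     = 12/(14*15) * (26.5^2/4 + 9.5^2/3 + 26.5^2/3 + 42.5^2/4) - 3*15
     = 0.057143 * 891.292 - 45
     = 5.930952.
Step 4: Ties present; correction factor C = 1 - 12/(14^3 - 14) = 0.995604. Corrected H = 5.930952 / 0.995604 = 5.957138.
Step 5: Under H0, H ~ chi^2(3); p-value = 0.113714.
Step 6: alpha = 0.05. fail to reject H0.

H = 5.9571, df = 3, p = 0.113714, fail to reject H0.


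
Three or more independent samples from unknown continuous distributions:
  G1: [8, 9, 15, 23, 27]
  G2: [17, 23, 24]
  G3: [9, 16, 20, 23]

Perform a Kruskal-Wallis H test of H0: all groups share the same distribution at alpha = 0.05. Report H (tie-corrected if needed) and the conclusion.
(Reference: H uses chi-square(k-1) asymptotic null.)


Step 1: Combine all N = 12 observations and assign midranks.
sorted (value, group, rank): (8,G1,1), (9,G1,2.5), (9,G3,2.5), (15,G1,4), (16,G3,5), (17,G2,6), (20,G3,7), (23,G1,9), (23,G2,9), (23,G3,9), (24,G2,11), (27,G1,12)
Step 2: Sum ranks within each group.
R_1 = 28.5 (n_1 = 5)
R_2 = 26 (n_2 = 3)
R_3 = 23.5 (n_3 = 4)
Step 3: H = 12/(N(N+1)) * sum(R_i^2/n_i) - 3(N+1)
     = 12/(12*13) * (28.5^2/5 + 26^2/3 + 23.5^2/4) - 3*13
     = 0.076923 * 525.846 - 39
     = 1.449679.
Step 4: Ties present; correction factor C = 1 - 30/(12^3 - 12) = 0.982517. Corrected H = 1.449679 / 0.982517 = 1.475474.
Step 5: Under H0, H ~ chi^2(2); p-value = 0.478195.
Step 6: alpha = 0.05. fail to reject H0.

H = 1.4755, df = 2, p = 0.478195, fail to reject H0.


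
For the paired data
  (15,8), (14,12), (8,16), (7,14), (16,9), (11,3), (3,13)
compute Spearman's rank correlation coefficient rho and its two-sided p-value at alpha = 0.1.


Step 1: Rank x and y separately (midranks; no ties here).
rank(x): 15->6, 14->5, 8->3, 7->2, 16->7, 11->4, 3->1
rank(y): 8->2, 12->4, 16->7, 14->6, 9->3, 3->1, 13->5
Step 2: d_i = R_x(i) - R_y(i); compute d_i^2.
  (6-2)^2=16, (5-4)^2=1, (3-7)^2=16, (2-6)^2=16, (7-3)^2=16, (4-1)^2=9, (1-5)^2=16
sum(d^2) = 90.
Step 3: rho = 1 - 6*90 / (7*(7^2 - 1)) = 1 - 540/336 = -0.607143.
Step 4: Under H0, t = rho * sqrt((n-2)/(1-rho^2)) = -1.7086 ~ t(5).
Step 5: Two-sided p-value from the t-distribution with 5 df = 0.148231.
Step 6: alpha = 0.1. fail to reject H0.

rho = -0.6071, p = 0.148231, fail to reject H0 at alpha = 0.1.


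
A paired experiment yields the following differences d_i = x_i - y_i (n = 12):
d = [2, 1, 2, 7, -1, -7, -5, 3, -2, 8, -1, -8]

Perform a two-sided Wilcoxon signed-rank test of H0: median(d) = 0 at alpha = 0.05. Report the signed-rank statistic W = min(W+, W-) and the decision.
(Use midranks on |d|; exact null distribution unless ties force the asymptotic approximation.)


Step 1: Drop any zero differences (none here) and take |d_i|.
|d| = [2, 1, 2, 7, 1, 7, 5, 3, 2, 8, 1, 8]
Step 2: Midrank |d_i| (ties get averaged ranks).
ranks: |2|->5, |1|->2, |2|->5, |7|->9.5, |1|->2, |7|->9.5, |5|->8, |3|->7, |2|->5, |8|->11.5, |1|->2, |8|->11.5
Step 3: Attach original signs; sum ranks with positive sign and with negative sign.
W+ = 5 + 2 + 5 + 9.5 + 7 + 11.5 = 40
W- = 2 + 9.5 + 8 + 5 + 2 + 11.5 = 38
(Check: W+ + W- = 78 should equal n(n+1)/2 = 78.)
Step 4: Test statistic W = min(W+, W-) = 38.
Step 5: Ties in |d|, so use the tie-corrected normal approximation.
        E[W] = n(n+1)/4 = 12*13/4 = 39.
        Tie groups: |d|=1 (t=3), |d|=2 (t=3), |d|=7 (t=2), |d|=8 (t=2); sum(t^3 - t) = 60.
        Var[W] = n(n+1)(2n+1)/24 - sum(t^3-t)/48 = 3900/24 - 60/48 = 161.25.
        z = (W - E[W]) / sqrt(Var[W]) = (38 - 39) / 12.6984 = -0.0787.
        Two-sided p = 2*Phi(z) = 0.937232.
Step 6: alpha = 0.05. fail to reject H0.

W+ = 40, W- = 38, W = min = 38, p = 0.937232, fail to reject H0.


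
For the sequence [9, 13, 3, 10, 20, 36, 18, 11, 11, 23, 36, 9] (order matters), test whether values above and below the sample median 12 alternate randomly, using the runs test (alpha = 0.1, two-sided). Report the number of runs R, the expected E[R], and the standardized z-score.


Step 1: Compute median = 12; label A = above, B = below.
Labels in order: BABBAAABBAAB  (n_A = 6, n_B = 6)
Step 2: Count runs R = 7.
Step 3: Under H0 (random ordering), E[R] = 2*n_A*n_B/(n_A+n_B) + 1 = 2*6*6/12 + 1 = 7.0000.
        Var[R] = 2*n_A*n_B*(2*n_A*n_B - n_A - n_B) / ((n_A+n_B)^2 * (n_A+n_B-1)) = 4320/1584 = 2.7273.
        SD[R] = 1.6514.
Step 4: R = E[R], so z = 0 with no continuity correction.
Step 5: Two-sided p-value via normal approximation = 2*(1 - Phi(|z|)) = 1.000000.
Step 6: alpha = 0.1. fail to reject H0.

R = 7, z = 0.0000, p = 1.000000, fail to reject H0.


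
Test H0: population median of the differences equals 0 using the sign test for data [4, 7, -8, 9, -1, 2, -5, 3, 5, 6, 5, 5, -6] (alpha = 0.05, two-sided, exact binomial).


Step 1: Discard zero differences. Original n = 13; n_eff = number of nonzero differences = 13.
Nonzero differences (with sign): +4, +7, -8, +9, -1, +2, -5, +3, +5, +6, +5, +5, -6
Step 2: Count signs: positive = 9, negative = 4.
Step 3: Under H0: P(positive) = 0.5, so the number of positives S ~ Bin(13, 0.5).
Step 4: Two-sided exact p-value = sum of Bin(13,0.5) probabilities at or below the observed probability = 0.266846.
Step 5: alpha = 0.05. fail to reject H0.

n_eff = 13, pos = 9, neg = 4, p = 0.266846, fail to reject H0.


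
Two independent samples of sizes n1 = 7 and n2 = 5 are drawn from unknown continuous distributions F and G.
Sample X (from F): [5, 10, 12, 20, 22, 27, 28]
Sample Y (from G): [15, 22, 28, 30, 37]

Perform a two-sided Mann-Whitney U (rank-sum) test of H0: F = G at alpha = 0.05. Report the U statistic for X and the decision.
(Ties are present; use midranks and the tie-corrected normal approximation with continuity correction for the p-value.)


Step 1: Combine and sort all 12 observations; assign midranks.
sorted (value, group): (5,X), (10,X), (12,X), (15,Y), (20,X), (22,X), (22,Y), (27,X), (28,X), (28,Y), (30,Y), (37,Y)
ranks: 5->1, 10->2, 12->3, 15->4, 20->5, 22->6.5, 22->6.5, 27->8, 28->9.5, 28->9.5, 30->11, 37->12
Step 2: Rank sum for X: R1 = 1 + 2 + 3 + 5 + 6.5 + 8 + 9.5 = 35.
Step 3: U_X = R1 - n1(n1+1)/2 = 35 - 7*8/2 = 35 - 28 = 7.
       U_Y = n1*n2 - U_X = 35 - 7 = 28.
Step 4: Ties are present, so use the tie-corrected normal approximation (with continuity correction) for the p-value.
Step 5: p-value = 0.103164; compare to alpha = 0.05. fail to reject H0.

U_X = 7, p = 0.103164, fail to reject H0 at alpha = 0.05.


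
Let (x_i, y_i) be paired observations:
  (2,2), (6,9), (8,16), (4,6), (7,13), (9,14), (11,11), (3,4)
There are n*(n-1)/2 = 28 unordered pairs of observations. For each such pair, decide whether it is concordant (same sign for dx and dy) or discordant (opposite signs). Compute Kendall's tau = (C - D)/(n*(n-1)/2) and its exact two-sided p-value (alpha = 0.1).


Step 1: Enumerate the 28 unordered pairs (i,j) with i<j and classify each by sign(x_j-x_i) * sign(y_j-y_i).
  (1,2):dx=+4,dy=+7->C; (1,3):dx=+6,dy=+14->C; (1,4):dx=+2,dy=+4->C; (1,5):dx=+5,dy=+11->C
  (1,6):dx=+7,dy=+12->C; (1,7):dx=+9,dy=+9->C; (1,8):dx=+1,dy=+2->C; (2,3):dx=+2,dy=+7->C
  (2,4):dx=-2,dy=-3->C; (2,5):dx=+1,dy=+4->C; (2,6):dx=+3,dy=+5->C; (2,7):dx=+5,dy=+2->C
  (2,8):dx=-3,dy=-5->C; (3,4):dx=-4,dy=-10->C; (3,5):dx=-1,dy=-3->C; (3,6):dx=+1,dy=-2->D
  (3,7):dx=+3,dy=-5->D; (3,8):dx=-5,dy=-12->C; (4,5):dx=+3,dy=+7->C; (4,6):dx=+5,dy=+8->C
  (4,7):dx=+7,dy=+5->C; (4,8):dx=-1,dy=-2->C; (5,6):dx=+2,dy=+1->C; (5,7):dx=+4,dy=-2->D
  (5,8):dx=-4,dy=-9->C; (6,7):dx=+2,dy=-3->D; (6,8):dx=-6,dy=-10->C; (7,8):dx=-8,dy=-7->C
Step 2: C = 24, D = 4, total pairs = 28.
Step 3: tau = (C - D)/(n(n-1)/2) = (24 - 4)/28 = 0.714286.
Step 4: Exact two-sided p-value (enumerate n! = 40320 permutations of y under H0): p = 0.014137.
Step 5: alpha = 0.1. reject H0.

tau_b = 0.7143 (C=24, D=4), p = 0.014137, reject H0.


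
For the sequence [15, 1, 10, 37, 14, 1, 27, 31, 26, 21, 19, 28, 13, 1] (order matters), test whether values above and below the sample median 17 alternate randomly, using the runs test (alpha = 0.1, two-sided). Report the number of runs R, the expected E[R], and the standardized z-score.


Step 1: Compute median = 17; label A = above, B = below.
Labels in order: BBBABBAAAAAABB  (n_A = 7, n_B = 7)
Step 2: Count runs R = 5.
Step 3: Under H0 (random ordering), E[R] = 2*n_A*n_B/(n_A+n_B) + 1 = 2*7*7/14 + 1 = 8.0000.
        Var[R] = 2*n_A*n_B*(2*n_A*n_B - n_A - n_B) / ((n_A+n_B)^2 * (n_A+n_B-1)) = 8232/2548 = 3.2308.
        SD[R] = 1.7974.
Step 4: Continuity-corrected z = (R + 0.5 - E[R]) / SD[R] = (5 + 0.5 - 8.0000) / 1.7974 = -1.3909.
Step 5: Two-sided p-value via normal approximation = 2*(1 - Phi(|z|)) = 0.164264.
Step 6: alpha = 0.1. fail to reject H0.

R = 5, z = -1.3909, p = 0.164264, fail to reject H0.


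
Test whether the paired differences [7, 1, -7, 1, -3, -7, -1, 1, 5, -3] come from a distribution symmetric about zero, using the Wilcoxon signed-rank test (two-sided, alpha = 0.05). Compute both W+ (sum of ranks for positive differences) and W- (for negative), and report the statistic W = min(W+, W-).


Step 1: Drop any zero differences (none here) and take |d_i|.
|d| = [7, 1, 7, 1, 3, 7, 1, 1, 5, 3]
Step 2: Midrank |d_i| (ties get averaged ranks).
ranks: |7|->9, |1|->2.5, |7|->9, |1|->2.5, |3|->5.5, |7|->9, |1|->2.5, |1|->2.5, |5|->7, |3|->5.5
Step 3: Attach original signs; sum ranks with positive sign and with negative sign.
W+ = 9 + 2.5 + 2.5 + 2.5 + 7 = 23.5
W- = 9 + 5.5 + 9 + 2.5 + 5.5 = 31.5
(Check: W+ + W- = 55 should equal n(n+1)/2 = 55.)
Step 4: Test statistic W = min(W+, W-) = 23.5.
Step 5: Ties in |d|, so use the tie-corrected normal approximation.
        E[W] = n(n+1)/4 = 10*11/4 = 27.5.
        Tie groups: |d|=1 (t=4), |d|=3 (t=2), |d|=7 (t=3); sum(t^3 - t) = 90.
        Var[W] = n(n+1)(2n+1)/24 - sum(t^3-t)/48 = 2310/24 - 90/48 = 94.375.
        z = (W - E[W]) / sqrt(Var[W]) = (23.5 - 27.5) / 9.7147 = -0.4117.
        Two-sided p = 2*Phi(z) = 0.680524.
Step 6: alpha = 0.05. fail to reject H0.

W+ = 23.5, W- = 31.5, W = min = 23.5, p = 0.680524, fail to reject H0.
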